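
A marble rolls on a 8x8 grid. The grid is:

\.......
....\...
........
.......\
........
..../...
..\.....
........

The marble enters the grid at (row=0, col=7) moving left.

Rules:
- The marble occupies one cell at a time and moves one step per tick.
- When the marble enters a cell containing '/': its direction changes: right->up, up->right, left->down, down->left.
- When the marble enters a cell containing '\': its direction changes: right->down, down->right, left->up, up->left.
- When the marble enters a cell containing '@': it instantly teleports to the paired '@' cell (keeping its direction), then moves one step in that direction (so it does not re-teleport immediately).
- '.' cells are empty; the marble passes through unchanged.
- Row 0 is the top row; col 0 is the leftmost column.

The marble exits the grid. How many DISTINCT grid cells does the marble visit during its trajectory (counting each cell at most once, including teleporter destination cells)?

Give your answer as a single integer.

Step 1: enter (0,7), '.' pass, move left to (0,6)
Step 2: enter (0,6), '.' pass, move left to (0,5)
Step 3: enter (0,5), '.' pass, move left to (0,4)
Step 4: enter (0,4), '.' pass, move left to (0,3)
Step 5: enter (0,3), '.' pass, move left to (0,2)
Step 6: enter (0,2), '.' pass, move left to (0,1)
Step 7: enter (0,1), '.' pass, move left to (0,0)
Step 8: enter (0,0), '\' deflects left->up, move up to (-1,0)
Step 9: at (-1,0) — EXIT via top edge, pos 0
Distinct cells visited: 8 (path length 8)

Answer: 8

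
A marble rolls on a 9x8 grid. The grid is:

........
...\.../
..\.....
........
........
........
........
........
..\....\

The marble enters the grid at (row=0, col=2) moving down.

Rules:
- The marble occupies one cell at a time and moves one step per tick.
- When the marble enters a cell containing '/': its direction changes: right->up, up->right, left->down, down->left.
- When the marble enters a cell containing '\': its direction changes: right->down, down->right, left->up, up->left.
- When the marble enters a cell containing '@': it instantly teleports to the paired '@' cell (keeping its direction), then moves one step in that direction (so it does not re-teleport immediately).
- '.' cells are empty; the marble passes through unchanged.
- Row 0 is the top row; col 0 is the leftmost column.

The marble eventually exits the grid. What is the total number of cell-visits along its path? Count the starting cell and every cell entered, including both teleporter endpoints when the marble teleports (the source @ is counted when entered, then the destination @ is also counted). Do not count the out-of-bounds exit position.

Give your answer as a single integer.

Step 1: enter (0,2), '.' pass, move down to (1,2)
Step 2: enter (1,2), '.' pass, move down to (2,2)
Step 3: enter (2,2), '\' deflects down->right, move right to (2,3)
Step 4: enter (2,3), '.' pass, move right to (2,4)
Step 5: enter (2,4), '.' pass, move right to (2,5)
Step 6: enter (2,5), '.' pass, move right to (2,6)
Step 7: enter (2,6), '.' pass, move right to (2,7)
Step 8: enter (2,7), '.' pass, move right to (2,8)
Step 9: at (2,8) — EXIT via right edge, pos 2
Path length (cell visits): 8

Answer: 8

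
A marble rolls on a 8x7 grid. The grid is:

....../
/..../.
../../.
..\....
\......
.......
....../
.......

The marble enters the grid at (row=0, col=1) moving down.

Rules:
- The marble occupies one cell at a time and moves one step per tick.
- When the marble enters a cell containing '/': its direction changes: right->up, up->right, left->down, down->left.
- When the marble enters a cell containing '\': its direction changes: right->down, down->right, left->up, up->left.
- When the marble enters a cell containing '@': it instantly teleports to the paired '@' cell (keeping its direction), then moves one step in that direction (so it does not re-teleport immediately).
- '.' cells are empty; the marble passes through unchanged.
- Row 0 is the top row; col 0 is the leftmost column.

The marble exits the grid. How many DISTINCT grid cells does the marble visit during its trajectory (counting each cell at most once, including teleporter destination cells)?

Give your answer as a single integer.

Step 1: enter (0,1), '.' pass, move down to (1,1)
Step 2: enter (1,1), '.' pass, move down to (2,1)
Step 3: enter (2,1), '.' pass, move down to (3,1)
Step 4: enter (3,1), '.' pass, move down to (4,1)
Step 5: enter (4,1), '.' pass, move down to (5,1)
Step 6: enter (5,1), '.' pass, move down to (6,1)
Step 7: enter (6,1), '.' pass, move down to (7,1)
Step 8: enter (7,1), '.' pass, move down to (8,1)
Step 9: at (8,1) — EXIT via bottom edge, pos 1
Distinct cells visited: 8 (path length 8)

Answer: 8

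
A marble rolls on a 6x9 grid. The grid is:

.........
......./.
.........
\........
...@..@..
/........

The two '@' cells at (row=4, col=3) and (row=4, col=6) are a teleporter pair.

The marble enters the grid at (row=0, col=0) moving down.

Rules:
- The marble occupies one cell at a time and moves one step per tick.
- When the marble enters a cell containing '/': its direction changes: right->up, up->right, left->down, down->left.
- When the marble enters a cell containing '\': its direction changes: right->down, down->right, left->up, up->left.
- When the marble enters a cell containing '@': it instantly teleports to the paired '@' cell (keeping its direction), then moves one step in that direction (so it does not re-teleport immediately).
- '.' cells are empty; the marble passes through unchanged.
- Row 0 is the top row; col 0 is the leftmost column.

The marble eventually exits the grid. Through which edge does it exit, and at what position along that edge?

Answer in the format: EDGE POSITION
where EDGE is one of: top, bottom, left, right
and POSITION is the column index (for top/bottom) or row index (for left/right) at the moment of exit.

Answer: right 3

Derivation:
Step 1: enter (0,0), '.' pass, move down to (1,0)
Step 2: enter (1,0), '.' pass, move down to (2,0)
Step 3: enter (2,0), '.' pass, move down to (3,0)
Step 4: enter (3,0), '\' deflects down->right, move right to (3,1)
Step 5: enter (3,1), '.' pass, move right to (3,2)
Step 6: enter (3,2), '.' pass, move right to (3,3)
Step 7: enter (3,3), '.' pass, move right to (3,4)
Step 8: enter (3,4), '.' pass, move right to (3,5)
Step 9: enter (3,5), '.' pass, move right to (3,6)
Step 10: enter (3,6), '.' pass, move right to (3,7)
Step 11: enter (3,7), '.' pass, move right to (3,8)
Step 12: enter (3,8), '.' pass, move right to (3,9)
Step 13: at (3,9) — EXIT via right edge, pos 3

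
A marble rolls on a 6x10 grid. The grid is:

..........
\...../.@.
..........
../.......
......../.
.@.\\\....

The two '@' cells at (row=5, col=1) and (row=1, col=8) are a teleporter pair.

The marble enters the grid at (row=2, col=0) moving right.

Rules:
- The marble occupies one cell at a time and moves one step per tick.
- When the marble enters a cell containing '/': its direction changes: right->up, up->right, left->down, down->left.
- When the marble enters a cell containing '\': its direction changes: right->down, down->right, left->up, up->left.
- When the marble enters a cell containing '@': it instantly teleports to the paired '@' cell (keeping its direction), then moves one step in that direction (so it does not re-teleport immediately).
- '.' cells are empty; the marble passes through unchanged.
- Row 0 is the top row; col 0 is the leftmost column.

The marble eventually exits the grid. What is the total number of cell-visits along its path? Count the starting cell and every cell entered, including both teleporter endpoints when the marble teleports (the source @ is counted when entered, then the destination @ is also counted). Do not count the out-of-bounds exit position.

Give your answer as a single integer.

Answer: 10

Derivation:
Step 1: enter (2,0), '.' pass, move right to (2,1)
Step 2: enter (2,1), '.' pass, move right to (2,2)
Step 3: enter (2,2), '.' pass, move right to (2,3)
Step 4: enter (2,3), '.' pass, move right to (2,4)
Step 5: enter (2,4), '.' pass, move right to (2,5)
Step 6: enter (2,5), '.' pass, move right to (2,6)
Step 7: enter (2,6), '.' pass, move right to (2,7)
Step 8: enter (2,7), '.' pass, move right to (2,8)
Step 9: enter (2,8), '.' pass, move right to (2,9)
Step 10: enter (2,9), '.' pass, move right to (2,10)
Step 11: at (2,10) — EXIT via right edge, pos 2
Path length (cell visits): 10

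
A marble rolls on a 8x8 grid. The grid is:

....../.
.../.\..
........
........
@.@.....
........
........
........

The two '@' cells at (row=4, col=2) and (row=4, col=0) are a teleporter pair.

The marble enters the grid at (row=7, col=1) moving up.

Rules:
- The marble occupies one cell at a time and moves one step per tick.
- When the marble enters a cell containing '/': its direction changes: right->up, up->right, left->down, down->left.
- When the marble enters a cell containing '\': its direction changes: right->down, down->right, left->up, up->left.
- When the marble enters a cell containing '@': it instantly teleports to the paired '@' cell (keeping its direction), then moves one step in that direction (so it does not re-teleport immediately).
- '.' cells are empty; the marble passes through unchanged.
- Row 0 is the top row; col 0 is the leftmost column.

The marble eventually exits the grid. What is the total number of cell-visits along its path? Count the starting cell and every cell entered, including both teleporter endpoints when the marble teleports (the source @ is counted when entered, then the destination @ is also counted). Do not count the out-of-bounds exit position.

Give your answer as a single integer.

Step 1: enter (7,1), '.' pass, move up to (6,1)
Step 2: enter (6,1), '.' pass, move up to (5,1)
Step 3: enter (5,1), '.' pass, move up to (4,1)
Step 4: enter (4,1), '.' pass, move up to (3,1)
Step 5: enter (3,1), '.' pass, move up to (2,1)
Step 6: enter (2,1), '.' pass, move up to (1,1)
Step 7: enter (1,1), '.' pass, move up to (0,1)
Step 8: enter (0,1), '.' pass, move up to (-1,1)
Step 9: at (-1,1) — EXIT via top edge, pos 1
Path length (cell visits): 8

Answer: 8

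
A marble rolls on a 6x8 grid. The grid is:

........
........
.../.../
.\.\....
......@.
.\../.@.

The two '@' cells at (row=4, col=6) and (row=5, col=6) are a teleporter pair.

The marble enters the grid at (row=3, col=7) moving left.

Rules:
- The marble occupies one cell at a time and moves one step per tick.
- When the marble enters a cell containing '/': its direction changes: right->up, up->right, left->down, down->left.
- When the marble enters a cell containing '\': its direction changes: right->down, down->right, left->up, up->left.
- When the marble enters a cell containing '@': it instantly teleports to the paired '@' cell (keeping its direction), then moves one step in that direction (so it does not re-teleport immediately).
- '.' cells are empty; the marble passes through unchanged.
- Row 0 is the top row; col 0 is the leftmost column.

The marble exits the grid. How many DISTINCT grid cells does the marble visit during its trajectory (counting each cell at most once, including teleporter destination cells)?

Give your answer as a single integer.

Step 1: enter (3,7), '.' pass, move left to (3,6)
Step 2: enter (3,6), '.' pass, move left to (3,5)
Step 3: enter (3,5), '.' pass, move left to (3,4)
Step 4: enter (3,4), '.' pass, move left to (3,3)
Step 5: enter (3,3), '\' deflects left->up, move up to (2,3)
Step 6: enter (2,3), '/' deflects up->right, move right to (2,4)
Step 7: enter (2,4), '.' pass, move right to (2,5)
Step 8: enter (2,5), '.' pass, move right to (2,6)
Step 9: enter (2,6), '.' pass, move right to (2,7)
Step 10: enter (2,7), '/' deflects right->up, move up to (1,7)
Step 11: enter (1,7), '.' pass, move up to (0,7)
Step 12: enter (0,7), '.' pass, move up to (-1,7)
Step 13: at (-1,7) — EXIT via top edge, pos 7
Distinct cells visited: 12 (path length 12)

Answer: 12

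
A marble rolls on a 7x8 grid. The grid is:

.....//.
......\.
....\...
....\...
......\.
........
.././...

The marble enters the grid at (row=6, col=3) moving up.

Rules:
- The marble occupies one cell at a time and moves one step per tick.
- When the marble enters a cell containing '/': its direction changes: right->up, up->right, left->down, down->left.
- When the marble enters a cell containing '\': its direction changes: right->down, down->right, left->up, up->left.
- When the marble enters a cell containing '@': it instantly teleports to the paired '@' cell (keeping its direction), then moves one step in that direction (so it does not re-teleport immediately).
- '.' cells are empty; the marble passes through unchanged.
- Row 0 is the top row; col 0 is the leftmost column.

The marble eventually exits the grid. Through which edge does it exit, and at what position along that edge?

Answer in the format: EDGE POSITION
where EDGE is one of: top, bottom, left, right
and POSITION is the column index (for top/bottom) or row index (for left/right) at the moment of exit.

Step 1: enter (6,3), '.' pass, move up to (5,3)
Step 2: enter (5,3), '.' pass, move up to (4,3)
Step 3: enter (4,3), '.' pass, move up to (3,3)
Step 4: enter (3,3), '.' pass, move up to (2,3)
Step 5: enter (2,3), '.' pass, move up to (1,3)
Step 6: enter (1,3), '.' pass, move up to (0,3)
Step 7: enter (0,3), '.' pass, move up to (-1,3)
Step 8: at (-1,3) — EXIT via top edge, pos 3

Answer: top 3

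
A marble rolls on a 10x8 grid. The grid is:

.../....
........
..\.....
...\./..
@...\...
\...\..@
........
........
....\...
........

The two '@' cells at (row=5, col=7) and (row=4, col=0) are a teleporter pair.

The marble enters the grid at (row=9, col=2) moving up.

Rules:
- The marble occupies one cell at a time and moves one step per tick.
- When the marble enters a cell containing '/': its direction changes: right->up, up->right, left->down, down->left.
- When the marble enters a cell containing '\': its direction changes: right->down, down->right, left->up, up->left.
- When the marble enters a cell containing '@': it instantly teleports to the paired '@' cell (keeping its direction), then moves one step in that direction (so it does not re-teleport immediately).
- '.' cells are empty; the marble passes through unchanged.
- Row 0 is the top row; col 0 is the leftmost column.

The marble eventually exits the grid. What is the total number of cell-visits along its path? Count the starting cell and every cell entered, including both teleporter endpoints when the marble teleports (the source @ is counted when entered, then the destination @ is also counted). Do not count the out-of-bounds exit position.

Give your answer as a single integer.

Answer: 10

Derivation:
Step 1: enter (9,2), '.' pass, move up to (8,2)
Step 2: enter (8,2), '.' pass, move up to (7,2)
Step 3: enter (7,2), '.' pass, move up to (6,2)
Step 4: enter (6,2), '.' pass, move up to (5,2)
Step 5: enter (5,2), '.' pass, move up to (4,2)
Step 6: enter (4,2), '.' pass, move up to (3,2)
Step 7: enter (3,2), '.' pass, move up to (2,2)
Step 8: enter (2,2), '\' deflects up->left, move left to (2,1)
Step 9: enter (2,1), '.' pass, move left to (2,0)
Step 10: enter (2,0), '.' pass, move left to (2,-1)
Step 11: at (2,-1) — EXIT via left edge, pos 2
Path length (cell visits): 10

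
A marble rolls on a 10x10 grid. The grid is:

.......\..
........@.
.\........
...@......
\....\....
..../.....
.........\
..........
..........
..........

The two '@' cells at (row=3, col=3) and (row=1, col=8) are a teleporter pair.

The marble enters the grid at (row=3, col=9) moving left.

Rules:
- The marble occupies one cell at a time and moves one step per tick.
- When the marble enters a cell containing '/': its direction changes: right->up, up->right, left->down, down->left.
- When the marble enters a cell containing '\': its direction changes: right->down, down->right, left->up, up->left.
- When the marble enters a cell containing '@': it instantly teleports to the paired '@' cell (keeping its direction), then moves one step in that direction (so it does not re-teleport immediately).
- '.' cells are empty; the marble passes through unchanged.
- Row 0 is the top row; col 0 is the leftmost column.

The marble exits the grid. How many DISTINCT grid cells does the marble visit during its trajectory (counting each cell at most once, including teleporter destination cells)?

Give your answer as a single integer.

Answer: 16

Derivation:
Step 1: enter (3,9), '.' pass, move left to (3,8)
Step 2: enter (3,8), '.' pass, move left to (3,7)
Step 3: enter (3,7), '.' pass, move left to (3,6)
Step 4: enter (3,6), '.' pass, move left to (3,5)
Step 5: enter (3,5), '.' pass, move left to (3,4)
Step 6: enter (3,4), '.' pass, move left to (3,3)
Step 7: enter (3,3), '@' teleport (3,3)->(1,8), also enter (1,8), move left to (1,7)
Step 8: enter (1,7), '.' pass, move left to (1,6)
Step 9: enter (1,6), '.' pass, move left to (1,5)
Step 10: enter (1,5), '.' pass, move left to (1,4)
Step 11: enter (1,4), '.' pass, move left to (1,3)
Step 12: enter (1,3), '.' pass, move left to (1,2)
Step 13: enter (1,2), '.' pass, move left to (1,1)
Step 14: enter (1,1), '.' pass, move left to (1,0)
Step 15: enter (1,0), '.' pass, move left to (1,-1)
Step 16: at (1,-1) — EXIT via left edge, pos 1
Distinct cells visited: 16 (path length 16)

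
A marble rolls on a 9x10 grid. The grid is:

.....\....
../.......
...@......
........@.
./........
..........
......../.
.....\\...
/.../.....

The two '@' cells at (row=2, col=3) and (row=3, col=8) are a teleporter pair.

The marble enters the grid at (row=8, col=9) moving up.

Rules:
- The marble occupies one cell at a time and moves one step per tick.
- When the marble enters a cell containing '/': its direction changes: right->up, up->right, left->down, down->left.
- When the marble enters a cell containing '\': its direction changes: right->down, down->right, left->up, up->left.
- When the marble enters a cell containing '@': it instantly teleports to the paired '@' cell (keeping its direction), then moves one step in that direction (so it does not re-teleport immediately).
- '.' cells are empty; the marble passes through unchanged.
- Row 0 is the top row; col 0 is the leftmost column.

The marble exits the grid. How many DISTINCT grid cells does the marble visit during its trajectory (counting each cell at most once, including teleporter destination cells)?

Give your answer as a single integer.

Answer: 9

Derivation:
Step 1: enter (8,9), '.' pass, move up to (7,9)
Step 2: enter (7,9), '.' pass, move up to (6,9)
Step 3: enter (6,9), '.' pass, move up to (5,9)
Step 4: enter (5,9), '.' pass, move up to (4,9)
Step 5: enter (4,9), '.' pass, move up to (3,9)
Step 6: enter (3,9), '.' pass, move up to (2,9)
Step 7: enter (2,9), '.' pass, move up to (1,9)
Step 8: enter (1,9), '.' pass, move up to (0,9)
Step 9: enter (0,9), '.' pass, move up to (-1,9)
Step 10: at (-1,9) — EXIT via top edge, pos 9
Distinct cells visited: 9 (path length 9)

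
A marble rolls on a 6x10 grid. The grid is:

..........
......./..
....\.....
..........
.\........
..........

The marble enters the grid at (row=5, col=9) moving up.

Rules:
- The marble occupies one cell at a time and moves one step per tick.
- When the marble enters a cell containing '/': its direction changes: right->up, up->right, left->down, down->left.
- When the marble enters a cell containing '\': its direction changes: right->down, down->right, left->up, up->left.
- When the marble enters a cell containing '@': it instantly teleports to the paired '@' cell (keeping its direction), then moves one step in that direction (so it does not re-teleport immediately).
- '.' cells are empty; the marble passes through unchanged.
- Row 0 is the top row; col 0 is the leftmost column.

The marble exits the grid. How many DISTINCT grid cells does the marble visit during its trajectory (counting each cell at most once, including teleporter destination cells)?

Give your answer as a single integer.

Step 1: enter (5,9), '.' pass, move up to (4,9)
Step 2: enter (4,9), '.' pass, move up to (3,9)
Step 3: enter (3,9), '.' pass, move up to (2,9)
Step 4: enter (2,9), '.' pass, move up to (1,9)
Step 5: enter (1,9), '.' pass, move up to (0,9)
Step 6: enter (0,9), '.' pass, move up to (-1,9)
Step 7: at (-1,9) — EXIT via top edge, pos 9
Distinct cells visited: 6 (path length 6)

Answer: 6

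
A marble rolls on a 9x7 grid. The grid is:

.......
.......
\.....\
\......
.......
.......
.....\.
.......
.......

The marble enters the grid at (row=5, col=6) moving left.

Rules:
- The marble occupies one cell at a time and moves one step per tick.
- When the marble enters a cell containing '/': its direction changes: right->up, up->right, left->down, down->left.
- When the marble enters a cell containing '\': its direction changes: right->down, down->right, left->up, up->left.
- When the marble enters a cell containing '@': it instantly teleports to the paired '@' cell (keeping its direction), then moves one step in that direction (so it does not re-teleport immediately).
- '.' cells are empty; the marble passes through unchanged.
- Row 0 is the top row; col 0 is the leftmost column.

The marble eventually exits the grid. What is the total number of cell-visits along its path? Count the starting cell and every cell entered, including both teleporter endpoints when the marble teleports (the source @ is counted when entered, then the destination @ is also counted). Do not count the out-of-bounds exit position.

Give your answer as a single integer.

Step 1: enter (5,6), '.' pass, move left to (5,5)
Step 2: enter (5,5), '.' pass, move left to (5,4)
Step 3: enter (5,4), '.' pass, move left to (5,3)
Step 4: enter (5,3), '.' pass, move left to (5,2)
Step 5: enter (5,2), '.' pass, move left to (5,1)
Step 6: enter (5,1), '.' pass, move left to (5,0)
Step 7: enter (5,0), '.' pass, move left to (5,-1)
Step 8: at (5,-1) — EXIT via left edge, pos 5
Path length (cell visits): 7

Answer: 7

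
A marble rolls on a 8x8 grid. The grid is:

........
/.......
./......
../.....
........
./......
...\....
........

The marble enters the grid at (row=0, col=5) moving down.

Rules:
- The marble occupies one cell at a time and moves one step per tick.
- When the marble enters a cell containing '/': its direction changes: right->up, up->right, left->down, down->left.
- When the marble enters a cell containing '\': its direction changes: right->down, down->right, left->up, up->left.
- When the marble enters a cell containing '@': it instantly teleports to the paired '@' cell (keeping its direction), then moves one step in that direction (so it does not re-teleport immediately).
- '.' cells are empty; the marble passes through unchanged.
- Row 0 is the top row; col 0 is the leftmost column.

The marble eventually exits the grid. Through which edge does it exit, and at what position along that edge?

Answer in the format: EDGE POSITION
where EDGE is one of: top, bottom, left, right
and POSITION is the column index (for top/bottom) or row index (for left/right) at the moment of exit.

Answer: bottom 5

Derivation:
Step 1: enter (0,5), '.' pass, move down to (1,5)
Step 2: enter (1,5), '.' pass, move down to (2,5)
Step 3: enter (2,5), '.' pass, move down to (3,5)
Step 4: enter (3,5), '.' pass, move down to (4,5)
Step 5: enter (4,5), '.' pass, move down to (5,5)
Step 6: enter (5,5), '.' pass, move down to (6,5)
Step 7: enter (6,5), '.' pass, move down to (7,5)
Step 8: enter (7,5), '.' pass, move down to (8,5)
Step 9: at (8,5) — EXIT via bottom edge, pos 5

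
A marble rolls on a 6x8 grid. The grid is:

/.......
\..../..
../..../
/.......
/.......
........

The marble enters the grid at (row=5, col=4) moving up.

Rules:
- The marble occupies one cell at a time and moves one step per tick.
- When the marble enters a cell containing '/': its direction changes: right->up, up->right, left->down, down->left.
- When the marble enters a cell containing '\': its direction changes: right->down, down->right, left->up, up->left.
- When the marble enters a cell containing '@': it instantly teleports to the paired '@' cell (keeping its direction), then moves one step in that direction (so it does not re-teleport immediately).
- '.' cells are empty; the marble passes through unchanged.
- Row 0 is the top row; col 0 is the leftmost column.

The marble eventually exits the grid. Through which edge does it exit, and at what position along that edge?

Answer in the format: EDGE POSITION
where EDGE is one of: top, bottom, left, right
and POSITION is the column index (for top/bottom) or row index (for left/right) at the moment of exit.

Answer: top 4

Derivation:
Step 1: enter (5,4), '.' pass, move up to (4,4)
Step 2: enter (4,4), '.' pass, move up to (3,4)
Step 3: enter (3,4), '.' pass, move up to (2,4)
Step 4: enter (2,4), '.' pass, move up to (1,4)
Step 5: enter (1,4), '.' pass, move up to (0,4)
Step 6: enter (0,4), '.' pass, move up to (-1,4)
Step 7: at (-1,4) — EXIT via top edge, pos 4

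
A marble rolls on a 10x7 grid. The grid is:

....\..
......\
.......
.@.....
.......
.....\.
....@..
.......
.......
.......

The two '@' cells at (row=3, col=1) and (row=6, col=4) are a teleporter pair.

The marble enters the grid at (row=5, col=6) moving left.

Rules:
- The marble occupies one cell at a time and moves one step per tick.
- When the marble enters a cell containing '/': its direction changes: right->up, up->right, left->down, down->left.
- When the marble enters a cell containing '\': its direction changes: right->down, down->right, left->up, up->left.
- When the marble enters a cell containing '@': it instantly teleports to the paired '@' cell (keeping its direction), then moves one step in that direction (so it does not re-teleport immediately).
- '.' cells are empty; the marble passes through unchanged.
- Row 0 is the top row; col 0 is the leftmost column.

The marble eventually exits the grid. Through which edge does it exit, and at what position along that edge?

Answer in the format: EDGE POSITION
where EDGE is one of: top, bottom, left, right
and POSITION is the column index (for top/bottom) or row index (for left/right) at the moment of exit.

Step 1: enter (5,6), '.' pass, move left to (5,5)
Step 2: enter (5,5), '\' deflects left->up, move up to (4,5)
Step 3: enter (4,5), '.' pass, move up to (3,5)
Step 4: enter (3,5), '.' pass, move up to (2,5)
Step 5: enter (2,5), '.' pass, move up to (1,5)
Step 6: enter (1,5), '.' pass, move up to (0,5)
Step 7: enter (0,5), '.' pass, move up to (-1,5)
Step 8: at (-1,5) — EXIT via top edge, pos 5

Answer: top 5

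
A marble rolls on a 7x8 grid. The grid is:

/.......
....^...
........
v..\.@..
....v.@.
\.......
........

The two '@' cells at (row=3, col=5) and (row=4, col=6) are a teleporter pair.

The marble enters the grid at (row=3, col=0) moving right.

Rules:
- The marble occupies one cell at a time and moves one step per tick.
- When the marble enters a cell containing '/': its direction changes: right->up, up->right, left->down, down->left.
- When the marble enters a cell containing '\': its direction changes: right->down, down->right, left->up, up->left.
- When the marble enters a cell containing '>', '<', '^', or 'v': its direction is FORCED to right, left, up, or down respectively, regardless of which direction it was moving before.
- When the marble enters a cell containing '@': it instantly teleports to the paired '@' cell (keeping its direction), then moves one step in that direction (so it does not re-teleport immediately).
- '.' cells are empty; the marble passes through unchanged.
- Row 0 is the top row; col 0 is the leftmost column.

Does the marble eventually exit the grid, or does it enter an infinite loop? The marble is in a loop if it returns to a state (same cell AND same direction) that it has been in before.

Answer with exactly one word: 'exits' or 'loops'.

Step 1: enter (3,0), 'v' forces right->down, move down to (4,0)
Step 2: enter (4,0), '.' pass, move down to (5,0)
Step 3: enter (5,0), '\' deflects down->right, move right to (5,1)
Step 4: enter (5,1), '.' pass, move right to (5,2)
Step 5: enter (5,2), '.' pass, move right to (5,3)
Step 6: enter (5,3), '.' pass, move right to (5,4)
Step 7: enter (5,4), '.' pass, move right to (5,5)
Step 8: enter (5,5), '.' pass, move right to (5,6)
Step 9: enter (5,6), '.' pass, move right to (5,7)
Step 10: enter (5,7), '.' pass, move right to (5,8)
Step 11: at (5,8) — EXIT via right edge, pos 5

Answer: exits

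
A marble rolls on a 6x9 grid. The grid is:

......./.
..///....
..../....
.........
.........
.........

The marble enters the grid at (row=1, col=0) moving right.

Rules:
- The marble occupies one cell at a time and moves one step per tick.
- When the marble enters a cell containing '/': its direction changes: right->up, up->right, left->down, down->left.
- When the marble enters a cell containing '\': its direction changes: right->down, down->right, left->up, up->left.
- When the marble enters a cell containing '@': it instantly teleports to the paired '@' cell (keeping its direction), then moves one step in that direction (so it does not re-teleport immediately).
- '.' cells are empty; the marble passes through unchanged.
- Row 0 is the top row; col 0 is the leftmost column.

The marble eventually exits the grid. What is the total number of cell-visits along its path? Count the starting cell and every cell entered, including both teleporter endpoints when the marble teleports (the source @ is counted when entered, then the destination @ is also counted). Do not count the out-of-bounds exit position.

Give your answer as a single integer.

Answer: 4

Derivation:
Step 1: enter (1,0), '.' pass, move right to (1,1)
Step 2: enter (1,1), '.' pass, move right to (1,2)
Step 3: enter (1,2), '/' deflects right->up, move up to (0,2)
Step 4: enter (0,2), '.' pass, move up to (-1,2)
Step 5: at (-1,2) — EXIT via top edge, pos 2
Path length (cell visits): 4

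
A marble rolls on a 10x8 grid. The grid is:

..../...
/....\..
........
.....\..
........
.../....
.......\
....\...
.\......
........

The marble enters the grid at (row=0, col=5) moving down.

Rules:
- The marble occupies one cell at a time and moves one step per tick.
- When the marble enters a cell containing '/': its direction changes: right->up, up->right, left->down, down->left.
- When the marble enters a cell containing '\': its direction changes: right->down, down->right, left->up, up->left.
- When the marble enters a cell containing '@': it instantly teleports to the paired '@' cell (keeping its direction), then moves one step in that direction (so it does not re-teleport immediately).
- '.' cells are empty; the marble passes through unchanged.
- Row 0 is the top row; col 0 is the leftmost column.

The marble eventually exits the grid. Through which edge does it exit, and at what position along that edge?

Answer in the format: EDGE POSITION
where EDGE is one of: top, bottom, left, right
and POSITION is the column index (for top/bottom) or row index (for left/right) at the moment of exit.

Answer: right 1

Derivation:
Step 1: enter (0,5), '.' pass, move down to (1,5)
Step 2: enter (1,5), '\' deflects down->right, move right to (1,6)
Step 3: enter (1,6), '.' pass, move right to (1,7)
Step 4: enter (1,7), '.' pass, move right to (1,8)
Step 5: at (1,8) — EXIT via right edge, pos 1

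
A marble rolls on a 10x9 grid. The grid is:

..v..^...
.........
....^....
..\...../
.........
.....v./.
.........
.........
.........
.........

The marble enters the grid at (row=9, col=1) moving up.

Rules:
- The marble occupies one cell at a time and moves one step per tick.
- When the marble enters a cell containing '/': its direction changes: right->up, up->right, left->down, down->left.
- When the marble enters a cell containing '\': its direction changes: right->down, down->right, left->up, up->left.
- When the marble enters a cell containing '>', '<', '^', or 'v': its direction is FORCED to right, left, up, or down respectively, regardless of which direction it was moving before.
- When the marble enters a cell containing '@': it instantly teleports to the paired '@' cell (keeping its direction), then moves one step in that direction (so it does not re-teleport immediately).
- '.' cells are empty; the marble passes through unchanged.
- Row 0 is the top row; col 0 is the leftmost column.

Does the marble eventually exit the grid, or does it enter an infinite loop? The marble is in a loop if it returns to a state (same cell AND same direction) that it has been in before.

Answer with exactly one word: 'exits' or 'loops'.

Answer: exits

Derivation:
Step 1: enter (9,1), '.' pass, move up to (8,1)
Step 2: enter (8,1), '.' pass, move up to (7,1)
Step 3: enter (7,1), '.' pass, move up to (6,1)
Step 4: enter (6,1), '.' pass, move up to (5,1)
Step 5: enter (5,1), '.' pass, move up to (4,1)
Step 6: enter (4,1), '.' pass, move up to (3,1)
Step 7: enter (3,1), '.' pass, move up to (2,1)
Step 8: enter (2,1), '.' pass, move up to (1,1)
Step 9: enter (1,1), '.' pass, move up to (0,1)
Step 10: enter (0,1), '.' pass, move up to (-1,1)
Step 11: at (-1,1) — EXIT via top edge, pos 1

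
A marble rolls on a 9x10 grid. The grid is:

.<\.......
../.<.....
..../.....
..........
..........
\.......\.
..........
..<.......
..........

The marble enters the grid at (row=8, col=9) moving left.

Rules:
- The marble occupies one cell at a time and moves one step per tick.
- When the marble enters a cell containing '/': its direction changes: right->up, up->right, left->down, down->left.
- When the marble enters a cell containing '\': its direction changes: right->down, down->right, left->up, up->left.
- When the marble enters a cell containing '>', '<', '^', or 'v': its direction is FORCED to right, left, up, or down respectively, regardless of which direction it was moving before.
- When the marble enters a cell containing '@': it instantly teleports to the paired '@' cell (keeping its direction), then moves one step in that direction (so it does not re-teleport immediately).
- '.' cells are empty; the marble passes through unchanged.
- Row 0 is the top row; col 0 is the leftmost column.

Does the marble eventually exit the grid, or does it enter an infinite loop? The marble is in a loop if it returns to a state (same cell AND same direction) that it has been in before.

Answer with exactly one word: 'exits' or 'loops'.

Answer: exits

Derivation:
Step 1: enter (8,9), '.' pass, move left to (8,8)
Step 2: enter (8,8), '.' pass, move left to (8,7)
Step 3: enter (8,7), '.' pass, move left to (8,6)
Step 4: enter (8,6), '.' pass, move left to (8,5)
Step 5: enter (8,5), '.' pass, move left to (8,4)
Step 6: enter (8,4), '.' pass, move left to (8,3)
Step 7: enter (8,3), '.' pass, move left to (8,2)
Step 8: enter (8,2), '.' pass, move left to (8,1)
Step 9: enter (8,1), '.' pass, move left to (8,0)
Step 10: enter (8,0), '.' pass, move left to (8,-1)
Step 11: at (8,-1) — EXIT via left edge, pos 8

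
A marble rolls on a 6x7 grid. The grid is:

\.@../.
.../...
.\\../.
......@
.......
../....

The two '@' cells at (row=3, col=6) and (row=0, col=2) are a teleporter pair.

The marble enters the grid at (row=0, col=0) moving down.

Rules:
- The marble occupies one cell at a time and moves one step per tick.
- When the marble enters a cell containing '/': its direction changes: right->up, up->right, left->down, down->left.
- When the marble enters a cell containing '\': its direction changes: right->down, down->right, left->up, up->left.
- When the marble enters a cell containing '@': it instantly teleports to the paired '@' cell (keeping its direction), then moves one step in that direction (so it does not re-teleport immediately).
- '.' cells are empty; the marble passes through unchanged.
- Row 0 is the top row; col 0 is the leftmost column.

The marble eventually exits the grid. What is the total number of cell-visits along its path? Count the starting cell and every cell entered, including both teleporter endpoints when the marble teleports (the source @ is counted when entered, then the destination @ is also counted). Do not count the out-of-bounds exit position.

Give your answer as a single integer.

Answer: 4

Derivation:
Step 1: enter (0,0), '\' deflects down->right, move right to (0,1)
Step 2: enter (0,1), '.' pass, move right to (0,2)
Step 3: enter (0,2), '@' teleport (0,2)->(3,6), also enter (3,6), move right to (3,7)
Step 4: at (3,7) — EXIT via right edge, pos 3
Path length (cell visits): 4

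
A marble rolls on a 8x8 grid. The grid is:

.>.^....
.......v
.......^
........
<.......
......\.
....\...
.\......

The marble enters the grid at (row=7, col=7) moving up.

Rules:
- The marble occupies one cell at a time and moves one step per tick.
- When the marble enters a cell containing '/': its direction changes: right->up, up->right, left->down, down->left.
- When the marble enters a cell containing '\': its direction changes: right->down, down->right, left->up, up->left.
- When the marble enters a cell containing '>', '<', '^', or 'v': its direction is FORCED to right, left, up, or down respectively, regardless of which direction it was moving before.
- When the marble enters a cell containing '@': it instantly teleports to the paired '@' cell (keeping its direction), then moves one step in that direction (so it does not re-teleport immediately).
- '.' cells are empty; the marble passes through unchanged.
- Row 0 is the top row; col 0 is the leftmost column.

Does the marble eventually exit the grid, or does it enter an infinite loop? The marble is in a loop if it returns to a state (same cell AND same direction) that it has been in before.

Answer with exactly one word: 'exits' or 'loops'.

Answer: loops

Derivation:
Step 1: enter (7,7), '.' pass, move up to (6,7)
Step 2: enter (6,7), '.' pass, move up to (5,7)
Step 3: enter (5,7), '.' pass, move up to (4,7)
Step 4: enter (4,7), '.' pass, move up to (3,7)
Step 5: enter (3,7), '.' pass, move up to (2,7)
Step 6: enter (2,7), '^' forces up->up, move up to (1,7)
Step 7: enter (1,7), 'v' forces up->down, move down to (2,7)
Step 8: enter (2,7), '^' forces down->up, move up to (1,7)
Step 9: at (1,7) dir=up — LOOP DETECTED (seen before)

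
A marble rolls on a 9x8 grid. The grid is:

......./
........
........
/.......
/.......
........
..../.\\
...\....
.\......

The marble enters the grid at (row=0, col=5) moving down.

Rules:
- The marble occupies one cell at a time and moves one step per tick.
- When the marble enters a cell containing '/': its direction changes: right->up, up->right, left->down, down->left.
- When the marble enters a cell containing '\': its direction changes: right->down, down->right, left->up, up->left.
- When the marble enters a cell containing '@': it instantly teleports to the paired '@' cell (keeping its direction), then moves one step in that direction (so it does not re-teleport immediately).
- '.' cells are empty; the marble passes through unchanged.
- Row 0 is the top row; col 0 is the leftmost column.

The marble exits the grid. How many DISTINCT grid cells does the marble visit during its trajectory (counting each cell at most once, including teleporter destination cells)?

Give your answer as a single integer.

Answer: 9

Derivation:
Step 1: enter (0,5), '.' pass, move down to (1,5)
Step 2: enter (1,5), '.' pass, move down to (2,5)
Step 3: enter (2,5), '.' pass, move down to (3,5)
Step 4: enter (3,5), '.' pass, move down to (4,5)
Step 5: enter (4,5), '.' pass, move down to (5,5)
Step 6: enter (5,5), '.' pass, move down to (6,5)
Step 7: enter (6,5), '.' pass, move down to (7,5)
Step 8: enter (7,5), '.' pass, move down to (8,5)
Step 9: enter (8,5), '.' pass, move down to (9,5)
Step 10: at (9,5) — EXIT via bottom edge, pos 5
Distinct cells visited: 9 (path length 9)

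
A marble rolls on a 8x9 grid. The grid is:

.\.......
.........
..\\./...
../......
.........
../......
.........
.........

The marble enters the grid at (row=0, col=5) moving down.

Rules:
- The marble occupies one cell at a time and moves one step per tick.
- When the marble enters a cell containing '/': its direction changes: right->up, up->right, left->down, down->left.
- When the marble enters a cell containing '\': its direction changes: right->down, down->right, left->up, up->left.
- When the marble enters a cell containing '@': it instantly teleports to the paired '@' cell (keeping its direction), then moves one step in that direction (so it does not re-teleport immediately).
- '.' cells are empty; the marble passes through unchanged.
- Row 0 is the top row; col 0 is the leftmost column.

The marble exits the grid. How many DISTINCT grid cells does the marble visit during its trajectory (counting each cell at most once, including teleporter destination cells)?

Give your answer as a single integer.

Step 1: enter (0,5), '.' pass, move down to (1,5)
Step 2: enter (1,5), '.' pass, move down to (2,5)
Step 3: enter (2,5), '/' deflects down->left, move left to (2,4)
Step 4: enter (2,4), '.' pass, move left to (2,3)
Step 5: enter (2,3), '\' deflects left->up, move up to (1,3)
Step 6: enter (1,3), '.' pass, move up to (0,3)
Step 7: enter (0,3), '.' pass, move up to (-1,3)
Step 8: at (-1,3) — EXIT via top edge, pos 3
Distinct cells visited: 7 (path length 7)

Answer: 7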